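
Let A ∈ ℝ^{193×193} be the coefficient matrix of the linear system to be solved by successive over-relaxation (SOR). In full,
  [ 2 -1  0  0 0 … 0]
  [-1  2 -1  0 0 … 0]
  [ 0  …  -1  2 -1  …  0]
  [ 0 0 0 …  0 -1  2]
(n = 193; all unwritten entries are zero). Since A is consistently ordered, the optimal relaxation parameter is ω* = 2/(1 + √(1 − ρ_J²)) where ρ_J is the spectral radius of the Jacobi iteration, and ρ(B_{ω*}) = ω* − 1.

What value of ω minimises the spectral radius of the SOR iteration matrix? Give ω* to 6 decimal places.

ω* = 1.968130

spectrum of D⁻¹(L+U) = {cos(kπ/194) : 1≤k≤193}; ρ_J = cos(π/194) = 0.999869.
root = sin(π/194) = 0.0161931  (since 1−cos² = sin²).
Then 2/(1+√(1−ρ_J²)) = 2/(1+0.0161931); ω* = 2/1.0161931 = 1.968130.
[ρ_SOR] ω* − 1 = 0.968130.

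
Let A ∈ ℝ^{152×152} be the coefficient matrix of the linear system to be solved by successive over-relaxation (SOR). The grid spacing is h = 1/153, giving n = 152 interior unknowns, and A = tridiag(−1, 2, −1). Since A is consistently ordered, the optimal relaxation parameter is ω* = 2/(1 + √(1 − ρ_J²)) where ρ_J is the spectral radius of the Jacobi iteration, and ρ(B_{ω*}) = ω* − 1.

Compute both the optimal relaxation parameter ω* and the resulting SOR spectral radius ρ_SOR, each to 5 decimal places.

[ρ_J] n=152: ρ(B_J) = cos(π/(n+1)) = cos(π/153) = 0.99979.
1 − cos²(π/153) = sin²(π/153) ⇒ √(1−ρ_J²) = sin(π/153) = 0.020532.
So ω* = 2/1.020532 = 1.95976 (Young).
Hence ρ(B_{ω*}) = 1.95976 − 1 = 0.95976.

ω* = 1.95976, ρ_SOR = 0.95976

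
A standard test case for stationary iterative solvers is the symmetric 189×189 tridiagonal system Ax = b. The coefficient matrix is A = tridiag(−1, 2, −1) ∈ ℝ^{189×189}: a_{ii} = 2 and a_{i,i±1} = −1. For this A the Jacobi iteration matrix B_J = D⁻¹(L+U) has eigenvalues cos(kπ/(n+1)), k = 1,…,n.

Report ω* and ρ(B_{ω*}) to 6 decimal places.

ω* = 1.967470, ρ_SOR = 0.967470

B_J for the 189×189 system has eigenvalues cos(kπ/190); ρ_J = cos(π/190) = 0.999863.
√(1−ρ_J²) = |sin(π/190)| = 0.0165339
[ω*] 2 ÷ (1 + 0.0165339) = 2 ÷ 1.0165339 = 1.967470.
At ω = 1.967470 every |λ(B_ω)| = ω−1, so ρ_SOR = 0.967470.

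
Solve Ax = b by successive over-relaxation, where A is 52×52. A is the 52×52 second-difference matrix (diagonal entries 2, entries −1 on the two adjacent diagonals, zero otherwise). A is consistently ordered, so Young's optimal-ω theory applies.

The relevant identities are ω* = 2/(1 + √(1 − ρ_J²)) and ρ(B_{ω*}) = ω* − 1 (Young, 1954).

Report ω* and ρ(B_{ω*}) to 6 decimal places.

n=52: λ(B_J) = 1 − λ(A)/2 = cos(kπ/53); k=1 gives ρ_J = 0.998244.
1 − cos²(π/53) = sin²(π/53) ⇒ √(1−ρ_J²) = sin(π/53) = 0.0592406.
Young: ω* = 2/(1+√(1−ρ_J²)) = 2/(1+0.0592406) = 2/1.0592406 = 1.888145.
ρ(B_{ω*}) = ω*−1 = 0.888145

ω* = 1.888145, ρ_SOR = 0.888145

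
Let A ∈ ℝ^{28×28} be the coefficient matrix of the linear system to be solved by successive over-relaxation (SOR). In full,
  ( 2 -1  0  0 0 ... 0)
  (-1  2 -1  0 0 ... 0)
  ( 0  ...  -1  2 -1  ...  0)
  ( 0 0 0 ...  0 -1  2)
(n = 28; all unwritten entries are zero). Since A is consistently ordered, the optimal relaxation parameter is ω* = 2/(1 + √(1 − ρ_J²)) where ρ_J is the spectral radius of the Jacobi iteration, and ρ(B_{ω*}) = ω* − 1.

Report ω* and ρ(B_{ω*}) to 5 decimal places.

ω* = 1.80486, ρ_SOR = 0.80486

[ρ_J] n=28: ρ(B_J) = cos(π/(n+1)) = cos(π/29) = 0.99414.
1 − cos²(π/29) = sin²(π/29) ⇒ √(1−ρ_J²) = sin(π/29) = 0.108119.
ω* = 2/(1+0.108119) = 1.80486
ρ_SOR = ω* − 1 ≈ 0.80486.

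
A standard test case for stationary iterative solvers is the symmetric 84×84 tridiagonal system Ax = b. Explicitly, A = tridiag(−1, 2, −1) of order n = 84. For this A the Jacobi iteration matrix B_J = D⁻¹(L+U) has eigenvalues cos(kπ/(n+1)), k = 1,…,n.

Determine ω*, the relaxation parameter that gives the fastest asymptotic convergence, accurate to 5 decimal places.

ω* = 1.92873

n=84: λ(B_J) = 1 − λ(A)/2 = cos(kπ/85); k=1 gives ρ_J = 0.99932.
√(1−ρ_J²) simplifies to sin(π/85) = 0.036951.
Young: ω* = 2/(1+√(1−ρ_J²)) = 2/(1+0.036951) = 2/1.036951 = 1.92873.
[ρ_SOR] ω* − 1 = 0.92873.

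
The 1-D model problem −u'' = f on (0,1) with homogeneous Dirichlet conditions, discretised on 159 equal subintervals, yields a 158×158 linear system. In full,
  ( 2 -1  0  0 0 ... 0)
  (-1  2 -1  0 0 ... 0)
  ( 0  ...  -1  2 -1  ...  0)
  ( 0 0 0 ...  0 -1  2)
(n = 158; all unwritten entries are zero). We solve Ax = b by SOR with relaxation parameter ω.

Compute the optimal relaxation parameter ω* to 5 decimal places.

ω* = 1.96125

With n=158, ρ(Jacobi) = cos(π/159) = 0.99980.
√(1−ρ_J²) simplifies to sin(π/159) = 0.019757.
Young: ω* = 2/(1+√(1−ρ_J²)) = 2/(1+0.019757) = 2/1.019757 = 1.96125.
Hence ρ(B_{ω*}) = 1.96125 − 1 = 0.96125.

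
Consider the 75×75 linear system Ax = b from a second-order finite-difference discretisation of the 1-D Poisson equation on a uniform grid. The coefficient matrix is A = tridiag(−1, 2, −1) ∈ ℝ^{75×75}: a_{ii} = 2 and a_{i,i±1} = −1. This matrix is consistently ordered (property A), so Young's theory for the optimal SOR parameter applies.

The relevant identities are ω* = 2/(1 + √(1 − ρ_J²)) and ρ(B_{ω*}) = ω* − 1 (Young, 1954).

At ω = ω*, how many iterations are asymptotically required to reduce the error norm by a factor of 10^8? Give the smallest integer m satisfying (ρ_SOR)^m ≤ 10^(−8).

m = 223

½·tridiag(1,0,1) at n=75: λ_k = cos(kπ/76); max |λ| at k=1 ⇒ ρ_J = cos(π/76) ≈ 0.9991458.
root = sin(π/76) = 0.0413250  (since 1−cos² = sin²).
Young: ω* = 2/(1+√(1−ρ_J²)) = 2/(1+0.0413250) = 2/1.0413250 = 1.9206300.
ρ_SOR = ω* − 1 = 1.9206300 − 1 = 0.9206300.
(0.9206300)^m ≤ 10^{−8}  ⇒  m·ln(0.9206300) ≤ −8·ln10  ⇒  m ≥ 222.749  ⇒  m = 223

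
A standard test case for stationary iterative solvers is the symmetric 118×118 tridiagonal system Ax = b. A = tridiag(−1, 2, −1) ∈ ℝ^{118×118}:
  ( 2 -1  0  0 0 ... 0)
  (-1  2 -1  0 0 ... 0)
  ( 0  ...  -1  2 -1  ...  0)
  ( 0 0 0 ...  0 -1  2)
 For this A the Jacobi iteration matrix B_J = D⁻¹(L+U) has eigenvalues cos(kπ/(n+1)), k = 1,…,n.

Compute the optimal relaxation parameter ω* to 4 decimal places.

[ρ_J] n=118: ρ(B_J) = cos(π/(n+1)) = cos(π/119) = 0.9997.
root = sin(π/119) = 0.02640  (since 1−cos² = sin²).
ω* = 2/(1 + 0.02640) = 2/1.02640 = 1.9486.
Hence ρ(B_{ω*}) = 1.9486 − 1 = 0.9486.

ω* = 1.9486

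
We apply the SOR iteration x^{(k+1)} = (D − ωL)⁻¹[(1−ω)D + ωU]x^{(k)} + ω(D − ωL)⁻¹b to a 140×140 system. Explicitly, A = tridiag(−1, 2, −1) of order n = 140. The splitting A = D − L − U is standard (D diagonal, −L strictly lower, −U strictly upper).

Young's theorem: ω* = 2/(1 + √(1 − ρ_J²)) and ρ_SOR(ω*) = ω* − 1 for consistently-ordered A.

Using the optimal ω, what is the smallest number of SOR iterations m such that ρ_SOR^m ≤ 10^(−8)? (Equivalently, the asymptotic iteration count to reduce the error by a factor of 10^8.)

m = 414

½·tridiag(1,0,1) at n=140: λ_k = cos(kπ/141); max |λ| at k=1 ⇒ ρ_J = cos(π/141) ≈ 0.9997518.
√(1−ρ_J²) simplifies to sin(π/141) = 0.0222790.
Young: ω* = 2/(1+√(1−ρ_J²)) = 2/(1+0.0222790) = 2/1.0222790 = 1.9564131.
ρ(B_{ω*}) = ω*−1 = 0.9564131
ρ_SOR^m ≤ 10^(−8) ⇔ m ≥ 8·ln10/(−ln 0.9564131) = 18.4207/0.0445653 = 413.342; m = ⌈413.342⌉ = 414.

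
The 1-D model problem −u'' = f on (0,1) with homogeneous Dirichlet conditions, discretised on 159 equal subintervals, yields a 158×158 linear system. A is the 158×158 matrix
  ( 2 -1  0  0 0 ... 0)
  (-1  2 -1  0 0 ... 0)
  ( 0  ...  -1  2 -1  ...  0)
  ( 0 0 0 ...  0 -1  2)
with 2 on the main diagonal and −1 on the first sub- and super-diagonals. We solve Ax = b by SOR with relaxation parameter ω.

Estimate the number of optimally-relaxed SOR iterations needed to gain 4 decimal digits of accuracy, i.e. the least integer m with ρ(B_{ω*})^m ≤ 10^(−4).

B_J for the 158×158 system has eigenvalues cos(kπ/159); ρ_J = cos(π/159) = 0.9998048.
√(1 − cos²(π/159)) = sin(π/159) ≈ 0.0197572.
Young: ω* = 2/(1+√(1−ρ_J²)) = 2/(1+0.0197572) = 2/1.0197572 = 1.9612512.
and ρ(B_{ω*}) = 1.9612512 − 1 = 0.9612512.
(0.9612512)^m ≤ 10^{−4}  ⇒  m·ln(0.9612512) ≤ −4·ln10  ⇒  m ≥ 233.058  ⇒  m = 234

m = 234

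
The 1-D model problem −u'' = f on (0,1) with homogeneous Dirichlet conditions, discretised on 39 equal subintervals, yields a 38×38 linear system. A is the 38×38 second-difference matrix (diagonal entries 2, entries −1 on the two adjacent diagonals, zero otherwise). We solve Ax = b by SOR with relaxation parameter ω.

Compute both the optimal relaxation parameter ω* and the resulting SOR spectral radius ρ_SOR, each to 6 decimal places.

½·tridiag(1,0,1) at n=38: λ_k = cos(kπ/39); max |λ| at k=1 ⇒ ρ_J = cos(π/39) ≈ 0.996757.
√(1−ρ_J²) simplifies to sin(π/39) = 0.0804666.
Young: ω* = 2/(1+√(1−ρ_J²)) = 2/(1+0.0804666) = 2/1.0804666 = 1.851052.
and ρ(B_{ω*}) = 1.851052 − 1 = 0.851052.

ω* = 1.851052, ρ_SOR = 0.851052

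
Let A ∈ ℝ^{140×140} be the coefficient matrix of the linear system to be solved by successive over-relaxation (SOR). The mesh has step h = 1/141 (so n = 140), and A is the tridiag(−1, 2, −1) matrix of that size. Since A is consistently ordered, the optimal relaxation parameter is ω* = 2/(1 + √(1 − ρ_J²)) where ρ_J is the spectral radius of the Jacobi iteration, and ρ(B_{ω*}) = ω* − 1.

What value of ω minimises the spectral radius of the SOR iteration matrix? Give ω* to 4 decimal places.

ω* = 1.9564

B_J for the 140×140 system has eigenvalues cos(kπ/141); ρ_J = cos(π/141) = 0.9998.
1 − cos²(π/141) = sin²(π/141) ⇒ √(1−ρ_J²) = sin(π/141) = 0.02228.
ω* = 2 / (1 + 0.02228) = 2 / 1.02228 ≈ 1.9564.
ρ_SOR = ω* − 1 ≈ 0.9564.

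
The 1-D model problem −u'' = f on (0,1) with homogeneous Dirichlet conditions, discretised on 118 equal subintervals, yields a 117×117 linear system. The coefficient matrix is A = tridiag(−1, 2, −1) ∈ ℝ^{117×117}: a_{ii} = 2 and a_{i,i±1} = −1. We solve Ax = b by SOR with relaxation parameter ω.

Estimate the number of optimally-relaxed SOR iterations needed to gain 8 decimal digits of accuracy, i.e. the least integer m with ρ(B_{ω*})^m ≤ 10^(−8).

m = 346

n=117: λ(B_J) = 1 − λ(A)/2 = cos(kπ/118); k=1 gives ρ_J = 0.9996456.
√(1 − cos²(π/118)) = sin(π/118) ≈ 0.0266205.
[ω*] 2 ÷ (1 + 0.0266205) = 2 ÷ 1.0266205 = 1.9481396.
and ρ(B_{ω*}) = 1.9481396 − 1 = 0.9481396.
8·ln10 = 18.4207; −ln(0.9481396) = 0.0532535; m = ⌈18.4207/0.0532535⌉ = ⌈345.906⌉ = 346.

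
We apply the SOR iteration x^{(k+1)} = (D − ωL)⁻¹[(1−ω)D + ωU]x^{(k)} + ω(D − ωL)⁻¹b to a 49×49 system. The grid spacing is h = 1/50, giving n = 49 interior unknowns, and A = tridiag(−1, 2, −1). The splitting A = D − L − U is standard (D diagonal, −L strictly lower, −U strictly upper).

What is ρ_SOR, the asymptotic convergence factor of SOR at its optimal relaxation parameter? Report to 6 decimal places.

ρ_SOR = 0.881838

[ρ_J] n=49: ρ(B_J) = cos(π/(n+1)) = cos(π/50) = 0.998027.
√(1−ρ_J²) = |sin(π/50)| = 0.0627905
ω* = 2/(1 + 0.0627905) = 2/1.0627905 = 1.881838.
Hence ρ(B_{ω*}) = 1.881838 − 1 = 0.881838.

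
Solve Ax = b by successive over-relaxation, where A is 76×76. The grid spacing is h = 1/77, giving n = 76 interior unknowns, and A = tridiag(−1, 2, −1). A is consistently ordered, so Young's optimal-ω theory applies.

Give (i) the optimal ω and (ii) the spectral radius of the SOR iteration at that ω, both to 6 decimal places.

B_J for the 76×76 system has eigenvalues cos(kπ/77); ρ_J = cos(π/77) = 0.999168.
√(1−ρ_J²) simplifies to sin(π/77) = 0.0407886.
Then 2/(1+√(1−ρ_J²)) = 2/(1+0.0407886); ω* = 2/1.0407886 = 1.921620.
ρ_SOR = ω* − 1 = 1.921620 − 1 = 0.921620.

ω* = 1.921620, ρ_SOR = 0.921620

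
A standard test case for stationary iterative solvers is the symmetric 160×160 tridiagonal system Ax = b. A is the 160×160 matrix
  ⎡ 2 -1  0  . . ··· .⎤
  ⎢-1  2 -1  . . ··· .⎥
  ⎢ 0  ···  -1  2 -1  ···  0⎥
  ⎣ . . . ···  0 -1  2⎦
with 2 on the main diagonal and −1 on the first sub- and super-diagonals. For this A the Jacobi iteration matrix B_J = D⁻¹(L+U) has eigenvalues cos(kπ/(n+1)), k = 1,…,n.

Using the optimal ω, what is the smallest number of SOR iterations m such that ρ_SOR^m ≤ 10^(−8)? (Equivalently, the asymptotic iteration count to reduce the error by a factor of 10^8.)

With n=160, ρ(Jacobi) = cos(π/161) = 0.9998096.
√(1−ρ_J²) = |sin(π/161)| = 0.0195118
[ω*] 2 ÷ (1 + 0.0195118) = 2 ÷ 1.0195118 = 1.9617232.
ρ_SOR = ω* − 1 ≈ 0.9617232.
m ≥ 8·ln10 / (−ln 0.9617232) = 471.980; smallest integer m = 472.

m = 472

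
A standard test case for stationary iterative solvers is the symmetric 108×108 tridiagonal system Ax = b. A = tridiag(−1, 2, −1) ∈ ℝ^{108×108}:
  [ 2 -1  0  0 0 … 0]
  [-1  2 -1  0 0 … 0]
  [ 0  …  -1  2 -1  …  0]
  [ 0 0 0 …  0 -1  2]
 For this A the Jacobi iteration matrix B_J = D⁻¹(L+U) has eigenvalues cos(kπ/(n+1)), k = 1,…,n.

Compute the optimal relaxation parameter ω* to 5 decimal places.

ω* = 1.94398

With n=108, ρ(Jacobi) = cos(π/109) = 0.99958.
√(1 − cos²(π/109)) = sin(π/109) ≈ 0.028818.
So ω* = 2/1.028818 = 1.94398 (Young).
ρ_SOR = ω* − 1 = 1.94398 − 1 = 0.94398.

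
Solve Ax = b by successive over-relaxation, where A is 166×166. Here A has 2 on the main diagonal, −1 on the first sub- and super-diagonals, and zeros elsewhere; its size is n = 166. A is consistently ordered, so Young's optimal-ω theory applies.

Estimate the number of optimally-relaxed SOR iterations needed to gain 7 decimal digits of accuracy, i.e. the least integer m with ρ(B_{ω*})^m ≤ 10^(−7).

½·tridiag(1,0,1) at n=166: λ_k = cos(kπ/167); max |λ| at k=1 ⇒ ρ_J = cos(π/167) ≈ 0.9998231.
1 − cos²(π/167) = sin²(π/167) ⇒ √(1−ρ_J²) = sin(π/167) = 0.0188108.
[ω*] 2 ÷ (1 + 0.0188108) = 2 ÷ 1.0188108 = 1.9630730.
Hence ρ(B_{ω*}) = 1.9630730 − 1 = 0.9630730.
Need (0.9630730)^m ≤ 10^(−7): m ≥ 7·ln10/|ln 0.9630730| = 16.1181/0.0376261 = 428.376 ⇒ m = 429.

m = 429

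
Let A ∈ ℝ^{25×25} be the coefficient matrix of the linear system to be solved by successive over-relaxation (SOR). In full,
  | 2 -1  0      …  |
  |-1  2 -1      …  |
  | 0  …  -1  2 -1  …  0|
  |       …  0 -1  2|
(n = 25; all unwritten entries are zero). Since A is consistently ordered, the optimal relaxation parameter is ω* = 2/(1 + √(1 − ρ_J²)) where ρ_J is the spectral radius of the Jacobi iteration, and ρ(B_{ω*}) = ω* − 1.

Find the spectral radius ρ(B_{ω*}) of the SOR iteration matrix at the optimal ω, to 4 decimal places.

ρ_SOR = 0.7849

n=25: λ(B_J) = 1 − λ(A)/2 = cos(kπ/26); k=1 gives ρ_J = 0.9927.
√(1−ρ_J²) = |sin(π/26)| = 0.12054
ω* = 2 / (1 + 0.12054) = 2 / 1.12054 ≈ 1.7849.
ρ_SOR = ω* − 1 = 1.7849 − 1 = 0.7849.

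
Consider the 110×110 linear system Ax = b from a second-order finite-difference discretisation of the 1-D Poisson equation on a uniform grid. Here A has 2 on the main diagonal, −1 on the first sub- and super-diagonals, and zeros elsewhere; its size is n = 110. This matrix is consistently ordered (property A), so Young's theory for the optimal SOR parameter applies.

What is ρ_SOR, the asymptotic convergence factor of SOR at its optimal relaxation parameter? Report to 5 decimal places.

ρ_SOR = 0.94496

ρ_J = max_k |cos(kπ/111)| = cos(π/111) = 0.99960
√(1 − cos²(π/111)) = sin(π/111) ≈ 0.028299.
ω* = 2 / (1 + 0.028299) = 2 / 1.028299 ≈ 1.94496.
ρ_SOR = ω* − 1 ≈ 0.94496.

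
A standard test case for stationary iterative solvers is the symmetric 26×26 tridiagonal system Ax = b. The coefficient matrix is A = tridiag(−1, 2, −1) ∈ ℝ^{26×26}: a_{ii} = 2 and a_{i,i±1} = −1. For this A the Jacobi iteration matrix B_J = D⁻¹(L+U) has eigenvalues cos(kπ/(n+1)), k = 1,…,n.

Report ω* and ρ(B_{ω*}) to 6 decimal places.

ω* = 1.791966, ρ_SOR = 0.791966

½·tridiag(1,0,1) at n=26: λ_k = cos(kπ/27); max |λ| at k=1 ⇒ ρ_J = cos(π/27) ≈ 0.993238.
root = sin(π/27) = 0.1160929  (since 1−cos² = sin²).
ω* = 2/(1+0.1160929) = 1.791966
ρ_SOR = ω* − 1 ≈ 0.791966.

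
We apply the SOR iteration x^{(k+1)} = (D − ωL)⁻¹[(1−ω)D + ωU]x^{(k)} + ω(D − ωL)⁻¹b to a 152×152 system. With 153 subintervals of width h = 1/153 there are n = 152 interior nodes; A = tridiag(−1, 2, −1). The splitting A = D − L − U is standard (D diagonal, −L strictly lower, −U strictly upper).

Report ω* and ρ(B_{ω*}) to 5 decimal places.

[ρ_J] n=152: ρ(B_J) = cos(π/(n+1)) = cos(π/153) = 0.99979.
√(1−ρ_J²) = |sin(π/153)| = 0.020532
ω* = 2/(1 + 0.020532) = 2/1.020532 = 1.95976.
ρ(B_{ω*}) = ω*−1 = 0.95976

ω* = 1.95976, ρ_SOR = 0.95976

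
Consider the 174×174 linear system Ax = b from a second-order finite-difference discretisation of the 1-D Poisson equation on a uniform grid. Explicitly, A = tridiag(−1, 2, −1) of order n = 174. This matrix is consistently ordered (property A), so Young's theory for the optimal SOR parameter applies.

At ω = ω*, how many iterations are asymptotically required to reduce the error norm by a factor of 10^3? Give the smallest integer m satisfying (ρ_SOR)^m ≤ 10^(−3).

½·tridiag(1,0,1) at n=174: λ_k = cos(kπ/175); max |λ| at k=1 ⇒ ρ_J = cos(π/175) ≈ 0.9998389.
√(1−ρ_J²) = |sin(π/175)| = 0.0179510
ω* = 2 / (1 + 0.0179510) = 2 / 1.0179510 ≈ 1.9647311.
At ω = 1.9647311 every |λ(B_ω)| = ω−1, so ρ_SOR = 0.9647311.
m ≥ 3·ln10 / (−ln 0.9647311) = 192.385; smallest integer m = 193.

m = 193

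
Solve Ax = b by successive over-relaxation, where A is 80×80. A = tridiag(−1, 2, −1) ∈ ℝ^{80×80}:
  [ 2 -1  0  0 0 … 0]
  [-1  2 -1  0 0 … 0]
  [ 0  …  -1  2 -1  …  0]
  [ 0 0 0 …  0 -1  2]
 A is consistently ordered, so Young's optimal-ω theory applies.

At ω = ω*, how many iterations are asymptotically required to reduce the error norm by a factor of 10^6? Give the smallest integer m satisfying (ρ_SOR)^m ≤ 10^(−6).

[ρ_J] n=80: ρ(B_J) = cos(π/(n+1)) = cos(π/81) = 0.9992480.
1 − cos²(π/81) = sin²(π/81) ⇒ √(1−ρ_J²) = sin(π/81) = 0.0387754.
ω* = 2 / (1 + 0.0387754) = 2 / 1.0387754 ≈ 1.9253440.
[ρ_SOR] ω* − 1 = 0.9253440.
(0.9253440)^m ≤ 10^{−6}  ⇒  m·ln(0.9253440) ≤ −6·ln10  ⇒  m ≥ 178.058  ⇒  m = 179

m = 179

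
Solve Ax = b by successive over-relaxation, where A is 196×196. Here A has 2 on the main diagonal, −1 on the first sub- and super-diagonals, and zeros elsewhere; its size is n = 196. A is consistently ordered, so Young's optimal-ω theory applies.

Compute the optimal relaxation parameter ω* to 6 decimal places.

spectrum of D⁻¹(L+U) = {cos(kπ/197) : 1≤k≤196}; ρ_J = cos(π/197) = 0.999873.
√(1−ρ_J²) = |sin(π/197)| = 0.0159465
ω* = 2/(1 + 0.0159465) = 2/1.0159465 = 1.968608.
ρ_SOR = ω* − 1 ≈ 0.968608.

ω* = 1.968608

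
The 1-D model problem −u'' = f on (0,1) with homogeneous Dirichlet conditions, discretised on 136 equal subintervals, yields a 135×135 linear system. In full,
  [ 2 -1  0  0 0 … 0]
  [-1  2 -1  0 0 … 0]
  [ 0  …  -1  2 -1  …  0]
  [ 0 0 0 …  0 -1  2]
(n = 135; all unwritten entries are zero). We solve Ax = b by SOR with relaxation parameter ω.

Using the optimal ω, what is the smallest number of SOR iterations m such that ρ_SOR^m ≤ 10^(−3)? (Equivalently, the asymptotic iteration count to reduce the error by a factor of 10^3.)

ρ_J = max_k |cos(kπ/136)| = cos(π/136) = 0.9997332
√(1−ρ_J²) simplifies to sin(π/136) = 0.0230979.
ω* = 2/(1 + 0.0230979) = 2/1.0230979 = 1.9548471.
ρ_SOR = ω* − 1 = 1.9548471 − 1 = 0.9548471.
3·ln10 = 6.90776; −ln(0.9548471) = 0.0462041; m = ⌈6.90776/0.0462041⌉ = ⌈149.505⌉ = 150.

m = 150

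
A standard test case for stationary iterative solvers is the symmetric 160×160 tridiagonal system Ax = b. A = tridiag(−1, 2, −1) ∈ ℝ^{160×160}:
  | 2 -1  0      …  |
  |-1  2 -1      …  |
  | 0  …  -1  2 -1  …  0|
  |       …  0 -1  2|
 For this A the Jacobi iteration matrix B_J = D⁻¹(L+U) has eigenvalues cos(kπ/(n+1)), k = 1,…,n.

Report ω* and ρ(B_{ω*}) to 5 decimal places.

ω* = 1.96172, ρ_SOR = 0.96172

ρ_J = max_k |cos(kπ/161)| = cos(π/161) = 0.99981
root = sin(π/161) = 0.019512  (since 1−cos² = sin²).
So ω* = 2/1.019512 = 1.96172 (Young).
[ρ_SOR] ω* − 1 = 0.96172.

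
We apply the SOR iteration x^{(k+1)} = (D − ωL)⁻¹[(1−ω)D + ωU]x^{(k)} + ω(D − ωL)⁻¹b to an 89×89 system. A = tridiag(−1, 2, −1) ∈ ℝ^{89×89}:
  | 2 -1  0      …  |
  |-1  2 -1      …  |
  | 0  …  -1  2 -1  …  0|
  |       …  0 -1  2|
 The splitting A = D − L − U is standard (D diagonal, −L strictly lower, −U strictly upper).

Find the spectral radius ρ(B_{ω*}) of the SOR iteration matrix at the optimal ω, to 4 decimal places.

ρ_SOR = 0.9326

ρ_J = max_k |cos(kπ/90)| = cos(π/90) = 0.9994
√(1−ρ_J²) = |sin(π/90)| = 0.03490
ω* = 2/(1+0.03490) = 1.9326
At ω = 1.9326 every |λ(B_ω)| = ω−1, so ρ_SOR = 0.9326.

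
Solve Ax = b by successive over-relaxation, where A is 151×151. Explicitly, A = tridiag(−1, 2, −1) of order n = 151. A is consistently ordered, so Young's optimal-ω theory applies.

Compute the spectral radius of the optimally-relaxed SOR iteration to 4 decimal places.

[ρ_J] n=151: ρ(B_J) = cos(π/(n+1)) = cos(π/152) = 0.9998.
√(1−ρ_J²) = |sin(π/152)| = 0.02067
ω* = 2/(1+0.02067) = 1.9595
ρ(B_{ω*}) = ω*−1 = 0.9595

ρ_SOR = 0.9595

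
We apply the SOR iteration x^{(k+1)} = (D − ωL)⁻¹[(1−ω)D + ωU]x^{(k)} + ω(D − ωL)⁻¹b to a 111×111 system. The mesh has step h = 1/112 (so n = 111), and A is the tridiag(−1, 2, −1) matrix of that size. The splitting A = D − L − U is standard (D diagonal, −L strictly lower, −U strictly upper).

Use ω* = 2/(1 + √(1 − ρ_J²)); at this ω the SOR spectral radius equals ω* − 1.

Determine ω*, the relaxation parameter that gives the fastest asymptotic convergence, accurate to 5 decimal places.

With n=111, ρ(Jacobi) = cos(π/112) = 0.99961.
√(1−ρ_J²) simplifies to sin(π/112) = 0.028046.
ω* = 2/(1+0.028046) = 1.94544
ρ_SOR = ω* − 1 ≈ 0.94544.

ω* = 1.94544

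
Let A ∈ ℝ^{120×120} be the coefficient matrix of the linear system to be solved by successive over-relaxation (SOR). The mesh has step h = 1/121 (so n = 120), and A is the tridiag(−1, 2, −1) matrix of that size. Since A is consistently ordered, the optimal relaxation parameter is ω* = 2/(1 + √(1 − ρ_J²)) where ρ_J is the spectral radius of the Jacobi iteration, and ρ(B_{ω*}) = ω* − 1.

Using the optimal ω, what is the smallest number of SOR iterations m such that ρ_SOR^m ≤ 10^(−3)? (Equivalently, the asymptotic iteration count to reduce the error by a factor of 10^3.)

m = 134

spectrum of D⁻¹(L+U) = {cos(kπ/121) : 1≤k≤120}; ρ_J = cos(π/121) = 0.9996630.
√(1 − cos²(π/121)) = sin(π/121) ≈ 0.0259607.
ω* = 2/(1+0.0259607) = 1.9493924
ρ(B_{ω*}) = ω*−1 = 0.9493924
3·ln10 = 6.90776; −ln(0.9493924) = 0.0519331; m = ⌈6.90776/0.0519331⌉ = ⌈133.013⌉ = 134.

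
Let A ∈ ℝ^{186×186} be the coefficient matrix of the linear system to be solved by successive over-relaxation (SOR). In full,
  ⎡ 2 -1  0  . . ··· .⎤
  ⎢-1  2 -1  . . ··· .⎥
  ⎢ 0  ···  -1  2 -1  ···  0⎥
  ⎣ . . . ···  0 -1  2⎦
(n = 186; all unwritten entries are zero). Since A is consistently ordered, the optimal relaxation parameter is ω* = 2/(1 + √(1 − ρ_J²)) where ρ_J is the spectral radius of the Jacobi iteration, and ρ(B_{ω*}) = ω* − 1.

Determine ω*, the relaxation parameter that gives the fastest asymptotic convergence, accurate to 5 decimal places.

½·tridiag(1,0,1) at n=186: λ_k = cos(kπ/187); max |λ| at k=1 ⇒ ρ_J = cos(π/187) ≈ 0.99986.
√(1−ρ_J²) = |sin(π/187)| = 0.016799
So ω* = 2/1.016799 = 1.96696 (Young).
ρ_SOR = ω* − 1 = 1.96696 − 1 = 0.96696.

ω* = 1.96696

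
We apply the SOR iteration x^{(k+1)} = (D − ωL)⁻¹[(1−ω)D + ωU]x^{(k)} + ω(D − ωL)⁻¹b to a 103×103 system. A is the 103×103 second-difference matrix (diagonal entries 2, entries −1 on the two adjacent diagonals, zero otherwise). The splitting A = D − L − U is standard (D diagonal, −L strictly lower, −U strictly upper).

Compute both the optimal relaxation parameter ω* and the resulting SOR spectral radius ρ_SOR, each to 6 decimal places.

ω* = 1.941365, ρ_SOR = 0.941365

[ρ_J] n=103: ρ(B_J) = cos(π/(n+1)) = cos(π/104) = 0.999544.
√(1 − cos²(π/104)) = sin(π/104) ≈ 0.0302030.
ω* = 2/(1+0.0302030) = 1.941365
ρ_SOR = ω* − 1 = 1.941365 − 1 = 0.941365.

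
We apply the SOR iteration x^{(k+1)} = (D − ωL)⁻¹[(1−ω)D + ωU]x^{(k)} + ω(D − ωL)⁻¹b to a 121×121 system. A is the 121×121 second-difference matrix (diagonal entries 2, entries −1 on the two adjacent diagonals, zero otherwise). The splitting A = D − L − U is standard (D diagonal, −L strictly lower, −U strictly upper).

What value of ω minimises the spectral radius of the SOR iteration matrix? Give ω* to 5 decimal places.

½·tridiag(1,0,1) at n=121: λ_k = cos(kπ/122); max |λ| at k=1 ⇒ ρ_J = cos(π/122) ≈ 0.99967.
√(1 − cos²(π/122)) = sin(π/122) ≈ 0.025748.
So ω* = 2/1.025748 = 1.94980 (Young).
ρ_SOR = ω* − 1 ≈ 0.94980.

ω* = 1.94980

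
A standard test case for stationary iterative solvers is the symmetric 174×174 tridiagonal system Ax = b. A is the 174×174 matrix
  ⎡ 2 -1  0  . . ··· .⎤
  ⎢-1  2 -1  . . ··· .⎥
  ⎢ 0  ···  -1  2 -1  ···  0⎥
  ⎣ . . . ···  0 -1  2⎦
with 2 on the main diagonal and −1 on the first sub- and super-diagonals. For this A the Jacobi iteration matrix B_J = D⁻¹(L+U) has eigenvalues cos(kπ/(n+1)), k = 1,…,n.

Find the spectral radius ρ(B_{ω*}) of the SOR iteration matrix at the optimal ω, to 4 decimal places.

ρ_SOR = 0.9647

n=174: λ(B_J) = 1 − λ(A)/2 = cos(kπ/175); k=1 gives ρ_J = 0.9998.
root = sin(π/175) = 0.01795  (since 1−cos² = sin²).
Then 2/(1+√(1−ρ_J²)) = 2/(1+0.01795); ω* = 2/1.01795 = 1.9647.
and ρ(B_{ω*}) = 1.9647 − 1 = 0.9647.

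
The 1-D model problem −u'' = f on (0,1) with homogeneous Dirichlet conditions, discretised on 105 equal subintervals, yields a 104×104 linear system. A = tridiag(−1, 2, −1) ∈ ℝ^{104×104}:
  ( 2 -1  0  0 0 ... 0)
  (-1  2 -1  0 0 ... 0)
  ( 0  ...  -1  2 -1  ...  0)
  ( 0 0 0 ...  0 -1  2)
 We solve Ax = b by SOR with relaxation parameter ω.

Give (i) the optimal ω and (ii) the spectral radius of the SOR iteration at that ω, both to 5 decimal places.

ω* = 1.94191, ρ_SOR = 0.94191

spectrum of D⁻¹(L+U) = {cos(kπ/105) : 1≤k≤104}; ρ_J = cos(π/105) = 0.99955.
root = sin(π/105) = 0.029915  (since 1−cos² = sin²).
[ω*] 2 ÷ (1 + 0.029915) = 2 ÷ 1.029915 = 1.94191.
ρ(B_{ω*}) = ω*−1 = 0.94191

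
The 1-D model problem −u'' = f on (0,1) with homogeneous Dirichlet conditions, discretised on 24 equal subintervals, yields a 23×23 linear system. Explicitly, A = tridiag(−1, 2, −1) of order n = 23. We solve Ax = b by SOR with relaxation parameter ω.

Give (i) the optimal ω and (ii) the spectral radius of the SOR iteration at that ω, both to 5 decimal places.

B_J for the 23×23 system has eigenvalues cos(kπ/24); ρ_J = cos(π/24) = 0.99144.
√(1−ρ_J²) = |sin(π/24)| = 0.130526
ω* = 2/(1 + 0.130526) = 2/1.130526 = 1.76909.
[ρ_SOR] ω* − 1 = 0.76909.

ω* = 1.76909, ρ_SOR = 0.76909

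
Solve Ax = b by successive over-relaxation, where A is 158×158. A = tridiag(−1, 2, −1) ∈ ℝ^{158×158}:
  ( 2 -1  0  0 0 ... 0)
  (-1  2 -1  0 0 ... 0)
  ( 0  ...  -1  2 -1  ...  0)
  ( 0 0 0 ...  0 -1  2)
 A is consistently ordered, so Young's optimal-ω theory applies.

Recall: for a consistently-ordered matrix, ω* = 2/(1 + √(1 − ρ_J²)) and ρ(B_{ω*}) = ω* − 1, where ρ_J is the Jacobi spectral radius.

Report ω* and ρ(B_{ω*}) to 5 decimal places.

ω* = 1.96125, ρ_SOR = 0.96125

[ρ_J] n=158: ρ(B_J) = cos(π/(n+1)) = cos(π/159) = 0.99980.
√(1 − cos²(π/159)) = sin(π/159) ≈ 0.019757.
ω* = 2/(1 + 0.019757) = 2/1.019757 = 1.96125.
Hence ρ(B_{ω*}) = 1.96125 − 1 = 0.96125.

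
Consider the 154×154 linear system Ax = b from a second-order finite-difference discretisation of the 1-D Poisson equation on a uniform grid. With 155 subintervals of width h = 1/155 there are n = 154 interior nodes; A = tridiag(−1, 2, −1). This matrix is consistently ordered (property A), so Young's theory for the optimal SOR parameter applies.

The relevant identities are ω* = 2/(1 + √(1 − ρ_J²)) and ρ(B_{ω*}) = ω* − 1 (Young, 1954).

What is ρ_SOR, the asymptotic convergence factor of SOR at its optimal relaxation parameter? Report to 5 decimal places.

ρ_SOR = 0.96027

ρ_J = max_k |cos(kπ/155)| = cos(π/155) = 0.99979
1 − cos²(π/155) = sin²(π/155) ⇒ √(1−ρ_J²) = sin(π/155) = 0.020267.
ω* = 2/(1+0.020267) = 1.96027
Hence ρ(B_{ω*}) = 1.96027 − 1 = 0.96027.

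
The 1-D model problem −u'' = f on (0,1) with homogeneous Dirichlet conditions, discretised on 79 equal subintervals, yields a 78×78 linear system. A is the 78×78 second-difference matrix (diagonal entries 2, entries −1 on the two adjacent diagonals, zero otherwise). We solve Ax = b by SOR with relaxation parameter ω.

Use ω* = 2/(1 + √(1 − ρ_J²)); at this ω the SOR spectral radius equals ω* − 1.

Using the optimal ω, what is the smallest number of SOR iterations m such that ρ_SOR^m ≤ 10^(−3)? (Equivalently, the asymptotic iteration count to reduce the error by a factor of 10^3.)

m = 87

n=78: λ(B_J) = 1 − λ(A)/2 = cos(kπ/79); k=1 gives ρ_J = 0.9992094.
√(1−ρ_J²) = |sin(π/79)| = 0.0397565
So ω* = 2/1.0397565 = 1.9235273 (Young).
At ω = 1.9235273 every |λ(B_ω)| = ω−1, so ρ_SOR = 0.9235273.
m ≥ 3·ln10 / (−ln 0.9235273) = 86.830; smallest integer m = 87.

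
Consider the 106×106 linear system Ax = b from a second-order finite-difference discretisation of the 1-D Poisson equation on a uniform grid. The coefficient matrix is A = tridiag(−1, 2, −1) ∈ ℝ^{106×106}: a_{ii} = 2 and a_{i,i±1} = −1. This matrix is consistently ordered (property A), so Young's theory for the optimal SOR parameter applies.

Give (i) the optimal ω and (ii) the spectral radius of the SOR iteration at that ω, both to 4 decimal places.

ρ_J = max_k |cos(kπ/107)| = cos(π/107) = 0.9996
root = sin(π/107) = 0.02936  (since 1−cos² = sin²).
So ω* = 2/1.02936 = 1.9430 (Young).
[ρ_SOR] ω* − 1 = 0.9430.

ω* = 1.9430, ρ_SOR = 0.9430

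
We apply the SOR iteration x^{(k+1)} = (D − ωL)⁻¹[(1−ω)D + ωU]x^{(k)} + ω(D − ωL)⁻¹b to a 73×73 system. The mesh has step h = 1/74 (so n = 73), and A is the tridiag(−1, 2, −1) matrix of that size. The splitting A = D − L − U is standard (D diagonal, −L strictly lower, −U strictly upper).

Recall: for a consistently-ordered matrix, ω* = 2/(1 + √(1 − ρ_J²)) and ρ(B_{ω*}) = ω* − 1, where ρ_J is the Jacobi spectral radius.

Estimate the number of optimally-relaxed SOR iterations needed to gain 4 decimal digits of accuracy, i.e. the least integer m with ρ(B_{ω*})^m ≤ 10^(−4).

m = 109

n=73: λ(B_J) = 1 − λ(A)/2 = cos(kπ/74); k=1 gives ρ_J = 0.9990990.
root = sin(π/74) = 0.0424412  (since 1−cos² = sin²).
ω* = 2/(1+0.0424412) = 1.9185734
At ω = 1.9185734 every |λ(B_ω)| = ω−1, so ρ_SOR = 0.9185734.
For 4 digits: m = 4·ln10 / (−ln 0.9185734) = 9.21034/0.0849335 = 108.442; round up → m = 109.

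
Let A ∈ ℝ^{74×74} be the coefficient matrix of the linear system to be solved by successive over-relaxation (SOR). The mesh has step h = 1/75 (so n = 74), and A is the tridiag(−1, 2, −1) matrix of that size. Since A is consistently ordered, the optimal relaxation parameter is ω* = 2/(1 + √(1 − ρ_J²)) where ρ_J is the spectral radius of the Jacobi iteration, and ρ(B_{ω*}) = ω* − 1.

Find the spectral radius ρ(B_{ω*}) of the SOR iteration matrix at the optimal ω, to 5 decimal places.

n=74: λ(B_J) = 1 − λ(A)/2 = cos(kπ/75); k=1 gives ρ_J = 0.99912.
√(1−ρ_J²) = |sin(π/75)| = 0.041876
[ω*] 2 ÷ (1 + 0.041876) = 2 ÷ 1.041876 = 1.91961.
At ω = 1.91961 every |λ(B_ω)| = ω−1, so ρ_SOR = 0.91961.

ρ_SOR = 0.91961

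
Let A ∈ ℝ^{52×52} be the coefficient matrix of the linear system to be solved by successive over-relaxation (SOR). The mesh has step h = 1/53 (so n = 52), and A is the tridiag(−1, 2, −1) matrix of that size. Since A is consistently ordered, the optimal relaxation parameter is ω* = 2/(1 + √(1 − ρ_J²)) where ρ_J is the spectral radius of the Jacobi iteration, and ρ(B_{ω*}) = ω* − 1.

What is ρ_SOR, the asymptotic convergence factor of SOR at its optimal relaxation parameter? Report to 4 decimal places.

ρ_SOR = 0.8881

½·tridiag(1,0,1) at n=52: λ_k = cos(kπ/53); max |λ| at k=1 ⇒ ρ_J = cos(π/53) ≈ 0.9982.
√(1−ρ_J²) = |sin(π/53)| = 0.05924
ω* = 2/(1 + 0.05924) = 2/1.05924 = 1.8881.
ρ_SOR = ω* − 1 = 1.8881 − 1 = 0.8881.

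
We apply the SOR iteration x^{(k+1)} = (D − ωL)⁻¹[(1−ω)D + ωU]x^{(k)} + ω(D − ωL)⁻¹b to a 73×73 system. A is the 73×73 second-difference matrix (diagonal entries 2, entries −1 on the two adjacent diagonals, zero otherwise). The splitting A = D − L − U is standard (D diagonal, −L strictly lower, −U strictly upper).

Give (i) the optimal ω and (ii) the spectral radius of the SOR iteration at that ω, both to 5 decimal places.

ω* = 1.91857, ρ_SOR = 0.91857

B_J for the 73×73 system has eigenvalues cos(kπ/74); ρ_J = cos(π/74) = 0.99910.
√(1−ρ_J²) simplifies to sin(π/74) = 0.042441.
Then 2/(1+√(1−ρ_J²)) = 2/(1+0.042441); ω* = 2/1.042441 = 1.91857.
and ρ(B_{ω*}) = 1.91857 − 1 = 0.91857.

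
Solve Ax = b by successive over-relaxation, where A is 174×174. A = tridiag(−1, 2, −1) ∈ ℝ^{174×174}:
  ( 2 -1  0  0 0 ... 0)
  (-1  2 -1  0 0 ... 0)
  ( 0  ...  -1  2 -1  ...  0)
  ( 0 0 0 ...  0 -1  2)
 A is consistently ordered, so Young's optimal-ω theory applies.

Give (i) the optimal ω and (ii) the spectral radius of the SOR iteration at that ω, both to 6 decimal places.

With n=174, ρ(Jacobi) = cos(π/175) = 0.999839.
√(1−ρ_J²) simplifies to sin(π/175) = 0.0179510.
ω* = 2/(1 + 0.0179510) = 2/1.0179510 = 1.964731.
[ρ_SOR] ω* − 1 = 0.964731.

ω* = 1.964731, ρ_SOR = 0.964731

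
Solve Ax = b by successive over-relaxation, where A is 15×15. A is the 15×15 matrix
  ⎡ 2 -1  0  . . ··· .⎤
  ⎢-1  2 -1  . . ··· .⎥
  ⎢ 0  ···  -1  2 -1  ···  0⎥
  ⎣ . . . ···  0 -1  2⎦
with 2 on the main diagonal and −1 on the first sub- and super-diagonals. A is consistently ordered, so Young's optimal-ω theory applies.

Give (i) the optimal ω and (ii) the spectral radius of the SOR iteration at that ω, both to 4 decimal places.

ω* = 1.6735, ρ_SOR = 0.6735

B_J for the 15×15 system has eigenvalues cos(kπ/16); ρ_J = cos(π/16) = 0.9808.
√(1−ρ_J²) = |sin(π/16)| = 0.19509
ω* = 2/(1+0.19509) = 1.6735
Hence ρ(B_{ω*}) = 1.6735 − 1 = 0.6735.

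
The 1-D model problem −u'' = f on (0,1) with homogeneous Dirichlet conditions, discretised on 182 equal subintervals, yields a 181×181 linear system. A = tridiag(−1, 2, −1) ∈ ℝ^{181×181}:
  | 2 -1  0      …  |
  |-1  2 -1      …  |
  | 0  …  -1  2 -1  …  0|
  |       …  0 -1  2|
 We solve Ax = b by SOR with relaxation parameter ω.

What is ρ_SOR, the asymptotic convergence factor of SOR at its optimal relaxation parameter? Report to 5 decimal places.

ρ_SOR = 0.96606

B_J for the 181×181 system has eigenvalues cos(kπ/182); ρ_J = cos(π/182) = 0.99985.
√(1−ρ_J²) = |sin(π/182)| = 0.017261
So ω* = 2/1.017261 = 1.96606 (Young).
ρ_SOR = ω* − 1 = 1.96606 − 1 = 0.96606.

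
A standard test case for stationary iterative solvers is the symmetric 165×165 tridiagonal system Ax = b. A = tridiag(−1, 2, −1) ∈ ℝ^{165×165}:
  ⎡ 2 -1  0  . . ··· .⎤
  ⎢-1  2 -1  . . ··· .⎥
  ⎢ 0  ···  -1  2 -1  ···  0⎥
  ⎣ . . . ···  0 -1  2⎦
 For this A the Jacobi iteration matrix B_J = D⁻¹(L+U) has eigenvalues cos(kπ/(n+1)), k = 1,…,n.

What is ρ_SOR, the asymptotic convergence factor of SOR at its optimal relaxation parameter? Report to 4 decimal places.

[ρ_J] n=165: ρ(B_J) = cos(π/(n+1)) = cos(π/166) = 0.9998.
1 − cos²(π/166) = sin²(π/166) ⇒ √(1−ρ_J²) = sin(π/166) = 0.01892.
So ω* = 2/1.01892 = 1.9629 (Young).
ρ_SOR = ω* − 1 ≈ 0.9629.

ρ_SOR = 0.9629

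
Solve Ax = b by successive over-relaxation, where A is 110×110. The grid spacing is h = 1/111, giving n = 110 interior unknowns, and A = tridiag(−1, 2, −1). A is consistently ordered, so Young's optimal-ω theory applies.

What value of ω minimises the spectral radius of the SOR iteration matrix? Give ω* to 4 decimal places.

ω* = 1.9450

ρ_J = max_k |cos(kπ/111)| = cos(π/111) = 0.9996
1 − cos²(π/111) = sin²(π/111) ⇒ √(1−ρ_J²) = sin(π/111) = 0.02830.
ω* = 2/(1 + 0.02830) = 2/1.02830 = 1.9450.
[ρ_SOR] ω* − 1 = 0.9450.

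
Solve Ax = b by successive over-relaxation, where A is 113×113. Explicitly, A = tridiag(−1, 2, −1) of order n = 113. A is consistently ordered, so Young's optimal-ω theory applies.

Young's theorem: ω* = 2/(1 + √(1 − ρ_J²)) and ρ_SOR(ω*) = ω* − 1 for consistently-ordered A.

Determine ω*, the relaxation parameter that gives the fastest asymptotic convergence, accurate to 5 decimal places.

ω* = 1.94637

[ρ_J] n=113: ρ(B_J) = cos(π/(n+1)) = cos(π/114) = 0.99962.
√(1−ρ_J²) = |sin(π/114)| = 0.027554
Young: ω* = 2/(1+√(1−ρ_J²)) = 2/(1+0.027554) = 2/1.027554 = 1.94637.
ρ_SOR = ω* − 1 = 1.94637 − 1 = 0.94637.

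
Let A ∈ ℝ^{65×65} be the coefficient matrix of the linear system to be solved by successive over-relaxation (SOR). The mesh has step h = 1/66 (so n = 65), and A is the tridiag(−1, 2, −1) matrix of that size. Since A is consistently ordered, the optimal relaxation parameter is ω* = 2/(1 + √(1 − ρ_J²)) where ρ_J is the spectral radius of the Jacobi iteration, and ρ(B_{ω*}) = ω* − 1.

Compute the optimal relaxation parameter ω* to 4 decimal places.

ω* = 1.9092

ρ_J = max_k |cos(kπ/66)| = cos(π/66) = 0.9989
1 − cos²(π/66) = sin²(π/66) ⇒ √(1−ρ_J²) = sin(π/66) = 0.04758.
ω* = 2/(1 + 0.04758) = 2/1.04758 = 1.9092.
Hence ρ(B_{ω*}) = 1.9092 − 1 = 0.9092.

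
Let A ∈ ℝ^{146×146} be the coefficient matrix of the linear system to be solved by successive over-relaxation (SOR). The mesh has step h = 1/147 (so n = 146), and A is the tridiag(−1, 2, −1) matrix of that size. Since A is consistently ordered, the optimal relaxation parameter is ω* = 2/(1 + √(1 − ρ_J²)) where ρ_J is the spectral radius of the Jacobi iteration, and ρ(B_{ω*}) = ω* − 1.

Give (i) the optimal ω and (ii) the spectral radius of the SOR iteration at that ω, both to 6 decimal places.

B_J for the 146×146 system has eigenvalues cos(kπ/147); ρ_J = cos(π/147) = 0.999772.
√(1 − cos²(π/147)) = sin(π/147) ≈ 0.0213698.
Then 2/(1+√(1−ρ_J²)) = 2/(1+0.0213698); ω* = 2/1.0213698 = 1.958155.
ρ_SOR = ω* − 1 = 1.958155 − 1 = 0.958155.

ω* = 1.958155, ρ_SOR = 0.958155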